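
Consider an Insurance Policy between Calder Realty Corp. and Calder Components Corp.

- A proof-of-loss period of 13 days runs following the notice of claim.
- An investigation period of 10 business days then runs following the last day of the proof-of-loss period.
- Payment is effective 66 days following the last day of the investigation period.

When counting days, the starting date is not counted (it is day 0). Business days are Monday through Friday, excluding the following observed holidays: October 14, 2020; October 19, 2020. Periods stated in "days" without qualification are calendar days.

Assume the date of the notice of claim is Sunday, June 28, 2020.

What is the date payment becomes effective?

September 28, 2020

Adding 13 calendar days to June 28, 2020 gives July 11, 2020, which is the last day of the proof-of-loss period.
The last day of the investigation period: 10 business days after Saturday, July 11, 2020, skipping weekends — Jul 13, Jul 14, Jul 15, Jul 16, Jul 17, Jul 20, Jul 21, Jul 22, Jul 23, Jul 24 — lands on Friday, July 24, 2020.
Adding 66 calendar days to July 24, 2020 gives September 28, 2020, which is the date payment becomes effective.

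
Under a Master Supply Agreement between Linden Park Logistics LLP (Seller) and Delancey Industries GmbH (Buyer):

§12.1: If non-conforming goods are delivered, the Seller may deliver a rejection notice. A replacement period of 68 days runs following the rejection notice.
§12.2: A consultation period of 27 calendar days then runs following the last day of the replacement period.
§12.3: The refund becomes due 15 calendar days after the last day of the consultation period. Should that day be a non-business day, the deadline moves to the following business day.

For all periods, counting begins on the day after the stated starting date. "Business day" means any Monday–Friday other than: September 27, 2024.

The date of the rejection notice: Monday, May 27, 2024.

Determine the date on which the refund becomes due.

Adding 68 calendar days to May 27, 2024 gives August 3, 2024, which is the last day of the replacement period.
Adding 27 calendar days to August 3, 2024 gives August 30, 2024, which is the last day of the consultation period.
The date on which the refund becomes due: 15 calendar days after August 30, 2024 is September 14, 2024. That falls on a Saturday, so it rolls to the next business day, Monday, September 16, 2024.

September 16, 2024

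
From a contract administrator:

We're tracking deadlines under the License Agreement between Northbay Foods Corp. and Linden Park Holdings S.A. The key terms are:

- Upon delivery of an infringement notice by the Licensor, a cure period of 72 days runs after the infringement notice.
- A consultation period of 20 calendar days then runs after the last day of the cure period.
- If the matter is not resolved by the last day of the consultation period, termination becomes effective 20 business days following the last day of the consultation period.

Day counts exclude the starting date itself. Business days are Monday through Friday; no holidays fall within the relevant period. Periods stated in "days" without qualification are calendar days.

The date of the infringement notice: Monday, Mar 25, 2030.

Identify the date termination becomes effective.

Adding 72 calendar days to Mar 25, 2030 gives Jun 5, 2030, which is the last day of the cure period.
The last day of the consultation period: Jun 5, 2030 + 20 days = Jun 25, 2030.
From Tuesday, Jun 25, 2030, 20 business days (Jun 26, Jun 27, Jun 28, Jul 1, …, Jul 19, Jul 22, Jul 23, skipping weekends) brings us to Tuesday, Jul 23, 2030, which is the date termination becomes effective.

Jul 23, 2030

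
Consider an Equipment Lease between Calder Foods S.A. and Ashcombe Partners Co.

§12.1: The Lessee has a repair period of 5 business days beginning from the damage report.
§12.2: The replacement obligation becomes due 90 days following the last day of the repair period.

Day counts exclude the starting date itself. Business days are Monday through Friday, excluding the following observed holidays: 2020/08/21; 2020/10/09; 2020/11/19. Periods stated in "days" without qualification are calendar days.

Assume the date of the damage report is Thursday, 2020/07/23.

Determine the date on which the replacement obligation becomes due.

2020/10/28

The last day of the repair period: 5 business days after Thursday, 2020/07/23, skipping weekends — Jul 24, Jul 27, Jul 28, Jul 29, Jul 30 — lands on Thursday, 2020/07/30.
Adding 90 calendar days to 2020/07/30 gives 2020/10/28, which is the date on which the replacement obligation becomes due.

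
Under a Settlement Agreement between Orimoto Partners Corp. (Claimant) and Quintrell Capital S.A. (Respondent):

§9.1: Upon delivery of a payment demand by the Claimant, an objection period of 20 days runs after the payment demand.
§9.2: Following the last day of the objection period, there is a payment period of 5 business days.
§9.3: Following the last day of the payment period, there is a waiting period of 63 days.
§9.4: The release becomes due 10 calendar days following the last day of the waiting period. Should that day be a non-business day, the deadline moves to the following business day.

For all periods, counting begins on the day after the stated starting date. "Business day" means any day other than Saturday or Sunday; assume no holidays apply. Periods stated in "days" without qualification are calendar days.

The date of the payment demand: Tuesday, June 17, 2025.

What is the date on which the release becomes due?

Adding 20 calendar days to June 17, 2025 gives July 7, 2025, which is the last day of the objection period.
The last day of the payment period: 5 business days after Monday, July 7, 2025, skipping weekends — Jul 8, Jul 9, Jul 10, Jul 11, Jul 14 — lands on Monday, July 14, 2025.
Adding 63 calendar days to July 14, 2025 gives September 15, 2025, which is the last day of the waiting period.
The date on which the release becomes due: September 15, 2025 + 10 days = September 25, 2025. September 25, 2025 is a Thursday, so no roll-forward applies.

September 25, 2025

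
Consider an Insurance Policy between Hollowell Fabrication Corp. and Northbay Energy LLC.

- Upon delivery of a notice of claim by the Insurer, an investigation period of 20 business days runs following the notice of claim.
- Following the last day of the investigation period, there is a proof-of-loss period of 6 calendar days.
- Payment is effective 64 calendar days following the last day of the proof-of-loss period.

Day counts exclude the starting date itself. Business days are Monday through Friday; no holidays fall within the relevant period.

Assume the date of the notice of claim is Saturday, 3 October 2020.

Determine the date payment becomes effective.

The last day of the investigation period: 20 business days after Saturday, 3 October 2020, skipping weekends — Oct 5, Oct 6, Oct 7, Oct 8, …, Oct 28, Oct 29, Oct 30 — lands on Friday, 30 October 2020.
The last day of the proof-of-loss period: 6 calendar days after 30 October 2020 is 5 November 2020.
Adding 64 calendar days to 5 November 2020 gives 8 January 2021, which is the date payment becomes effective.

8 January 2021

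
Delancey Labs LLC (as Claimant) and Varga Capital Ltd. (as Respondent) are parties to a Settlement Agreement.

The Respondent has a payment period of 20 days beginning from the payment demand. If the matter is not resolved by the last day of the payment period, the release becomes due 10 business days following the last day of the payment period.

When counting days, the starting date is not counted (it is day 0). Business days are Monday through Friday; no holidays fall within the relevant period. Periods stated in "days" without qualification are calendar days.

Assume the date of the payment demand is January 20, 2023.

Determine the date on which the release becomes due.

The last day of the payment period: January 20, 2023 + 20 days = February 9, 2023.
From Thursday, February 9, 2023, 10 business days (Feb 10, Feb 13, Feb 14, Feb 15, Feb 16, Feb 17, Feb 20, Feb 21, Feb 22, Feb 23, skipping weekends) brings us to Thursday, February 23, 2023, which is the date on which the release becomes due.

February 23, 2023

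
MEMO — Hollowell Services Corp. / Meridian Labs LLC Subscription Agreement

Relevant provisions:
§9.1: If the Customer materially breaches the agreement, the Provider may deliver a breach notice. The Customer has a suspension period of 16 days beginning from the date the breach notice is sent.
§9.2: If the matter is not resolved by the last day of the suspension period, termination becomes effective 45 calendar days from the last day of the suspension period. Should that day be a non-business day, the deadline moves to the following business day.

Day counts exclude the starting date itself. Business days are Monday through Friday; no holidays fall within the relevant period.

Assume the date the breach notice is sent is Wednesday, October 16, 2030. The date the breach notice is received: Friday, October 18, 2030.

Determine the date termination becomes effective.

The last day of the suspension period: 16 calendar days after October 16, 2030 is November 1, 2030.
Adding 45 calendar days to November 1, 2030 gives December 16, 2030, which is the date termination becomes effective. December 16, 2030 is a Monday, so no roll-forward applies.

December 16, 2030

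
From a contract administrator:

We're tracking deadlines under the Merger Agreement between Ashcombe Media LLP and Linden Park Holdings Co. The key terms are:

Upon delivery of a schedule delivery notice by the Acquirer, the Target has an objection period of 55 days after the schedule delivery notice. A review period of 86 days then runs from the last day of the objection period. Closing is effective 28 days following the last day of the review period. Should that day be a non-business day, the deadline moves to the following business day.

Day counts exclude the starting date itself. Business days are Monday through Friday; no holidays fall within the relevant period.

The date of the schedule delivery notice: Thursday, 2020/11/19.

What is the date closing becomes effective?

2021/05/07

The last day of the objection period: 2020/11/19 + 55 days = 2021/01/13.
The last day of the review period: 86 calendar days after 2021/01/13 is 2021/04/09.
Adding 28 calendar days to 2021/04/09 gives 2021/05/07, which is the date closing becomes effective. 2021/05/07 is a Friday, so no roll-forward applies.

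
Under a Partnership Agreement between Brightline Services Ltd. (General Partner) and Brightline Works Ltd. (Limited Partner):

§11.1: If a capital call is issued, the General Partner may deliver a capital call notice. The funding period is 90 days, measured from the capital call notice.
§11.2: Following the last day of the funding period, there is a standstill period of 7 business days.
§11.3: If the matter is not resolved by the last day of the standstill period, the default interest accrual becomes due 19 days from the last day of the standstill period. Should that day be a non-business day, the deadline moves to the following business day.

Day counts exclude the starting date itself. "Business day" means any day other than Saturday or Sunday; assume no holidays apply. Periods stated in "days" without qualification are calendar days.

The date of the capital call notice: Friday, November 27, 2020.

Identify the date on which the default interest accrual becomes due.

The last day of the funding period: November 27, 2020 + 90 days = February 25, 2021.
From Thursday, February 25, 2021, 7 business days (Feb 26, Mar 1, Mar 2, Mar 3, Mar 4, Mar 5, Mar 8, skipping weekends) brings us to Monday, March 8, 2021, which is the last day of the standstill period.
The date on which the default interest accrual becomes due: 19 calendar days after March 8, 2021 is March 27, 2021. That falls on a Saturday, so it rolls to the next business day, Monday, March 29, 2021.

March 29, 2021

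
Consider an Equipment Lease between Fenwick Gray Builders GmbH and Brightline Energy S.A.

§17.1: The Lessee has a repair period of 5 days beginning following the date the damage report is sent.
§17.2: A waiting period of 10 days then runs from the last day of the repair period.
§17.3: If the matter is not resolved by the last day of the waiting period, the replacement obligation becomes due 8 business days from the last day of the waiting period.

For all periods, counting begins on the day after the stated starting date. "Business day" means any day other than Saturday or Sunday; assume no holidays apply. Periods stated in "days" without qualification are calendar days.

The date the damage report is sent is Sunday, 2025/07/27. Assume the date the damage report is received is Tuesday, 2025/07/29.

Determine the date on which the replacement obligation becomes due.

2025/08/21

Adding 5 calendar days to 2025/07/27 gives 2025/08/01, which is the last day of the repair period.
Adding 10 calendar days to 2025/08/01 gives 2025/08/11, which is the last day of the waiting period.
The date on which the replacement obligation becomes due: 8 business days after Monday, 2025/08/11, skipping weekends — Aug 12, Aug 13, Aug 14, Aug 15, Aug 18, Aug 19, Aug 20, Aug 21 — lands on Thursday, 2025/08/21.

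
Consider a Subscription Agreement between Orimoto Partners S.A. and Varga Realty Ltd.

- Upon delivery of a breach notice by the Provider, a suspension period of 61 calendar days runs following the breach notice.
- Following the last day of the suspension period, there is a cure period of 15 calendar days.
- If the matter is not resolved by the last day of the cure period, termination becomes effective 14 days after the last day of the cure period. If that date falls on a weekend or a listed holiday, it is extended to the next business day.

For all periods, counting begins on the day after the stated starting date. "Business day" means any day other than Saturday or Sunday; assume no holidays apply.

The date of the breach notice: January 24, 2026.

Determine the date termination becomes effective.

The last day of the suspension period: 61 calendar days after January 24, 2026 is March 26, 2026.
The last day of the cure period: March 26, 2026 + 15 days = April 10, 2026.
The date termination becomes effective: April 10, 2026 + 14 days = April 24, 2026. April 24, 2026 is a Friday, so no roll-forward applies.

April 24, 2026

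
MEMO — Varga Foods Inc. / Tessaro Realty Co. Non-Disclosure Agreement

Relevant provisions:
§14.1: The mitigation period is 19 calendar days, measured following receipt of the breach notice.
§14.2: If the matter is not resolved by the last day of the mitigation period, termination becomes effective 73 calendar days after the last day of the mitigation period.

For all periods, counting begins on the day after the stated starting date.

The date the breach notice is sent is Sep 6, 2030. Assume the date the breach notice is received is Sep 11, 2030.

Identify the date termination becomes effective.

Dec 12, 2030

The last day of the mitigation period: Sep 11, 2030 + 19 days = Sep 30, 2030.
Adding 73 calendar days to Sep 30, 2030 gives Dec 12, 2030, which is the date termination becomes effective.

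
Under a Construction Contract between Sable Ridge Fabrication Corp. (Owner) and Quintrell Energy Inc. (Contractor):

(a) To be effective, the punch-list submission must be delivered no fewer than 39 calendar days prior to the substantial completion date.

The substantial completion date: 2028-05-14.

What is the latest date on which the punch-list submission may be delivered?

2028-04-05

2028-05-14 minus 39 days is 2028-04-05.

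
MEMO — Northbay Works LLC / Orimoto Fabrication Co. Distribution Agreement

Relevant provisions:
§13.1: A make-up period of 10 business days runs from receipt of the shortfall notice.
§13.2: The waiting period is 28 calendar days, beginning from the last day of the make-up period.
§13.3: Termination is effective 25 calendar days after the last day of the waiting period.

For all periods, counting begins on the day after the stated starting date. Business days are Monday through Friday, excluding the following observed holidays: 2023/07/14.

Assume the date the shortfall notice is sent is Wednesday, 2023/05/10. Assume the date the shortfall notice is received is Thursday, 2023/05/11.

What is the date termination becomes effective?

2023/07/17

From Thursday, 2023/05/11, 10 business days (May 12, May 15, May 16, May 17, May 18, May 19, May 22, May 23, May 24, May 25, skipping weekends) brings us to Thursday, 2023/05/25, which is the last day of the make-up period.
Adding 28 calendar days to 2023/05/25 gives 2023/06/22, which is the last day of the waiting period.
The date termination becomes effective: 25 calendar days after 2023/06/22 is 2023/07/17.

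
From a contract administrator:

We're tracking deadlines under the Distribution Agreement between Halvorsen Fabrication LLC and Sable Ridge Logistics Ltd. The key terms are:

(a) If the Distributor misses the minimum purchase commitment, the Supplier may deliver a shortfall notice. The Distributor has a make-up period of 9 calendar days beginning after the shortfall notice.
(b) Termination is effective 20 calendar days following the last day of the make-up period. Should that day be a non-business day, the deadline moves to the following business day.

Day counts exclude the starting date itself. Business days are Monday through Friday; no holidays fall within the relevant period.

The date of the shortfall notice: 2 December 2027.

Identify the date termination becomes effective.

The last day of the make-up period: 9 calendar days after 2 December 2027 is 11 December 2027.
Adding 20 calendar days to 11 December 2027 gives 31 December 2027, which is the date termination becomes effective. 31 December 2027 is a Friday, so no roll-forward applies.

31 December 2027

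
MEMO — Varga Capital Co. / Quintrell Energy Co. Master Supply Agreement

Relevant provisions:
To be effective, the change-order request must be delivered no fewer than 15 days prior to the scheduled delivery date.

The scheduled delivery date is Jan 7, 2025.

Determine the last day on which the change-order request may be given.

Counting back 15 calendar days from Jan 7, 2025 gives Dec 23, 2024.

Dec 23, 2024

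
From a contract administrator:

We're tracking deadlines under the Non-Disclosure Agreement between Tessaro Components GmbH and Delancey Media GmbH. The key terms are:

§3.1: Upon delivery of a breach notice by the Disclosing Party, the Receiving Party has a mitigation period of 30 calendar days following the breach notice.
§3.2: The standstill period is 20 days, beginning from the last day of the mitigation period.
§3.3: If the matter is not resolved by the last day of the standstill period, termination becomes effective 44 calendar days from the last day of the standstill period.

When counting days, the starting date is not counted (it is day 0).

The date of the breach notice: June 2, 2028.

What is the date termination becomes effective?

September 4, 2028

The last day of the mitigation period: June 2, 2028 + 30 days = July 2, 2028.
The last day of the standstill period: July 2, 2028 + 20 days = July 22, 2028.
The date termination becomes effective: 44 calendar days after July 22, 2028 is September 4, 2028.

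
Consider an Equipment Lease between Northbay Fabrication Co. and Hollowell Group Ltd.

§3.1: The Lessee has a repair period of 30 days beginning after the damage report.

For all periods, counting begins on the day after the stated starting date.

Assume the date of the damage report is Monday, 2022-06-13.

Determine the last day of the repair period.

2022-07-13

The last day of the repair period: 2022-06-13 + 30 days = 2022-07-13.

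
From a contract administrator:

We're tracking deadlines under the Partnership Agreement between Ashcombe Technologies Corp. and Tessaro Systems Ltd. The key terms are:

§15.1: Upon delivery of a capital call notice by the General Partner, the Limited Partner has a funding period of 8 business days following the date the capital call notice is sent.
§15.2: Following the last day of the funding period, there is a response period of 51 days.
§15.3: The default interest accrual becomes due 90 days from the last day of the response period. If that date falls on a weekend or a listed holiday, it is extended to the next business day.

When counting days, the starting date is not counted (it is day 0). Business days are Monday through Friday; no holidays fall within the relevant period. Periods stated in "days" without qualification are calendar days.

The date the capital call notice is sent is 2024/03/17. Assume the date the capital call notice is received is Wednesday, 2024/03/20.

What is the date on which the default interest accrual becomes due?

The last day of the funding period: 8 business days after Sunday, 2024/03/17, skipping weekends — Mar 18, Mar 19, Mar 20, Mar 21, Mar 22, Mar 25, Mar 26, Mar 27 — lands on Wednesday, 2024/03/27.
The last day of the response period: 2024/03/27 + 51 days = 2024/05/17.
The date on which the default interest accrual becomes due: 90 calendar days after 2024/05/17 is 2024/08/15. 2024/08/15 is a Thursday, so no roll-forward applies.

2024/08/15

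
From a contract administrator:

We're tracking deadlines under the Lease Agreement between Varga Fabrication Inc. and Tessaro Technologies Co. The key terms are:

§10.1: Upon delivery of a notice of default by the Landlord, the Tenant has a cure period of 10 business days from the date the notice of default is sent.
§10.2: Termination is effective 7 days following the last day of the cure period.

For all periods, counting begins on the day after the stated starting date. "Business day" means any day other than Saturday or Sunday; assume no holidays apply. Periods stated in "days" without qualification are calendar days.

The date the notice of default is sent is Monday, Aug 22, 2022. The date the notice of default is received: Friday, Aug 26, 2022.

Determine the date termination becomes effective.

The last day of the cure period: 10 business days after Monday, Aug 22, 2022, skipping weekends — Aug 23, Aug 24, Aug 25, Aug 26, Aug 29, Aug 30, Aug 31, Sep 1, Sep 2, Sep 5 — lands on Monday, Sep 5, 2022.
Adding 7 calendar days to Sep 5, 2022 gives Sep 12, 2022, which is the date termination becomes effective.

Sep 12, 2022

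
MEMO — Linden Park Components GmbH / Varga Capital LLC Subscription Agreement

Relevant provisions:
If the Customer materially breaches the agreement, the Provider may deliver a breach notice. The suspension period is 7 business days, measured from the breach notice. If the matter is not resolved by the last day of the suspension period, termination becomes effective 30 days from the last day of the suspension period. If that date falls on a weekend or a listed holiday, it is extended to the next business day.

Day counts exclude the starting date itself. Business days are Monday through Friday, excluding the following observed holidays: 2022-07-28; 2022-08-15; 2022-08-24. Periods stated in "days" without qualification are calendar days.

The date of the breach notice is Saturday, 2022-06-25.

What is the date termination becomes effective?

2022-08-04

The last day of the suspension period: counting 7 business days from Saturday, 2022-06-25 (Jun 27, Jun 28, Jun 29, Jun 30, Jul 1, Jul 4, Jul 5, skipping weekends) reaches Tuesday, 2022-07-05.
Adding 30 calendar days to 2022-07-05 gives 2022-08-04, which is the date termination becomes effective. 2022-08-04 is a Thursday and is not a listed holiday, so no roll-forward applies.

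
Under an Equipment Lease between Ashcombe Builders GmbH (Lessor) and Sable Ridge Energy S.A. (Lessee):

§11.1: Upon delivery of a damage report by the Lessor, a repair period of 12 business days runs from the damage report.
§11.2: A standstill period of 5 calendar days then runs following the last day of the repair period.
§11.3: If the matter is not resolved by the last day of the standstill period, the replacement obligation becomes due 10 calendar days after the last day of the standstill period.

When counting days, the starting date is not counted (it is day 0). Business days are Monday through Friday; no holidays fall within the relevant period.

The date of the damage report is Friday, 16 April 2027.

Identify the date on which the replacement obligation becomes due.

19 May 2027

The last day of the repair period: counting 12 business days from Friday, 16 April 2027 (Apr 19, Apr 20, Apr 21, Apr 22, …, Apr 30, May 3, May 4, skipping weekends) reaches Tuesday, 4 May 2027.
The last day of the standstill period: 4 May 2027 + 5 days = 9 May 2027.
The date on which the replacement obligation becomes due: 10 calendar days after 9 May 2027 is 19 May 2027.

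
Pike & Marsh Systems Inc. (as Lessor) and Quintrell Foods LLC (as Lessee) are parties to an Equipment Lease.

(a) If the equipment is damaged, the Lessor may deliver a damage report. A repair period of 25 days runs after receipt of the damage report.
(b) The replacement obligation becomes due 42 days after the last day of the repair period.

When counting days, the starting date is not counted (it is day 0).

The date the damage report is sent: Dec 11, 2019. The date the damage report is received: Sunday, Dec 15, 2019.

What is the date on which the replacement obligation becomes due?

Adding 25 calendar days to Dec 15, 2019 gives Jan 9, 2020, which is the last day of the repair period.
The date on which the replacement obligation becomes due: 42 calendar days after Jan 9, 2020 is Feb 20, 2020.

Feb 20, 2020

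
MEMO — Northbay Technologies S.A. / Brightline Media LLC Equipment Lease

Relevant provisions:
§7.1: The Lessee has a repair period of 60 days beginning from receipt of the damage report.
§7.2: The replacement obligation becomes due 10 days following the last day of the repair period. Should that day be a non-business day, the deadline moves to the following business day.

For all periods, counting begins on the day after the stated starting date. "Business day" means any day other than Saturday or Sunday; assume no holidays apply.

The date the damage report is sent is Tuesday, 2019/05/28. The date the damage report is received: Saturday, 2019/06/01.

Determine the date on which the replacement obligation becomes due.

2019/08/12

The last day of the repair period: 60 calendar days after 2019/06/01 is 2019/07/31.
Adding 10 calendar days to 2019/07/31 gives 2019/08/10, which is the date on which the replacement obligation becomes due. That falls on a Saturday, so it rolls to the next business day, Monday, 2019/08/12.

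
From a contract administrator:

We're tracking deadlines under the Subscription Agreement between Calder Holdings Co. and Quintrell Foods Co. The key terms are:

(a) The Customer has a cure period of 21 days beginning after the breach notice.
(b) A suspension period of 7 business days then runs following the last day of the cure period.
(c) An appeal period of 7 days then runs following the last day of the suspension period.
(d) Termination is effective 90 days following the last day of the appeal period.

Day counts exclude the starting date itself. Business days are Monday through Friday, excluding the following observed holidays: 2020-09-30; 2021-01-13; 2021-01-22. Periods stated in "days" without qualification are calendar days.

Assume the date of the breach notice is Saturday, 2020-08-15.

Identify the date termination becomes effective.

2020-12-21

The last day of the cure period: 2020-08-15 + 21 days = 2020-09-05.
The last day of the suspension period: 7 business days after Saturday, 2020-09-05, skipping weekends — Sep 7, Sep 8, Sep 9, Sep 10, Sep 11, Sep 14, Sep 15 — lands on Tuesday, 2020-09-15.
Adding 7 calendar days to 2020-09-15 gives 2020-09-22, which is the last day of the appeal period.
Adding 90 calendar days to 2020-09-22 gives 2020-12-21, which is the date termination becomes effective.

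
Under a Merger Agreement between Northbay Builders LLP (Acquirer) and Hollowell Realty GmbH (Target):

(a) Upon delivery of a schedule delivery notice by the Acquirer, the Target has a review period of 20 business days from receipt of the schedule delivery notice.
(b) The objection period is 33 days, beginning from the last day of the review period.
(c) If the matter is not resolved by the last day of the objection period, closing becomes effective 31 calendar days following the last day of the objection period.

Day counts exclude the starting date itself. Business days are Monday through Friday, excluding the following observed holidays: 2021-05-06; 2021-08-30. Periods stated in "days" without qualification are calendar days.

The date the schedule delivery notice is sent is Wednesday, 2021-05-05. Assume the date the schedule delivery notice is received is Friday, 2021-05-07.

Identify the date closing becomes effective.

From Friday, 2021-05-07, 20 business days (May 10, May 11, May 12, May 13, …, Jun 2, Jun 3, Jun 4, skipping weekends) brings us to Friday, 2021-06-04, which is the last day of the review period.
Adding 33 calendar days to 2021-06-04 gives 2021-07-07, which is the last day of the objection period.
The date closing becomes effective: 31 calendar days after 2021-07-07 is 2021-08-07.

2021-08-07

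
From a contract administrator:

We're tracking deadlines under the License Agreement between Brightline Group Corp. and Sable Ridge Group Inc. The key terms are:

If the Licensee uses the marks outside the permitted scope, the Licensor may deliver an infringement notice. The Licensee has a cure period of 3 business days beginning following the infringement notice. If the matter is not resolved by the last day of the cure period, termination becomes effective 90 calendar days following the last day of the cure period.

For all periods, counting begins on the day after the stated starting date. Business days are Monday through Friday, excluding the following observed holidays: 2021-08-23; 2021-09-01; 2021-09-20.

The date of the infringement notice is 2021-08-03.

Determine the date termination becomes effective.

From Tuesday, 2021-08-03, 3 business days (Aug 4, Aug 5, Aug 6, skipping weekends) brings us to Friday, 2021-08-06, which is the last day of the cure period.
The date termination becomes effective: 90 calendar days after 2021-08-06 is 2021-11-04.

2021-11-04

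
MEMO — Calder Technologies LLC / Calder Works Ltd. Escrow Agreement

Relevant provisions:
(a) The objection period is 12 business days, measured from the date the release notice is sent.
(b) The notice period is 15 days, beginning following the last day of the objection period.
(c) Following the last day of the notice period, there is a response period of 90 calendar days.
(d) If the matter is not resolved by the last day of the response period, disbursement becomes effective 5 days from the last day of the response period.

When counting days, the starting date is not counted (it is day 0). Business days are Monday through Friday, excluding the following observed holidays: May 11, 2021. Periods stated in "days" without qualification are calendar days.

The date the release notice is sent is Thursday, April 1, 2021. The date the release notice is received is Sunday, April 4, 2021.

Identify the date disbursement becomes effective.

The last day of the objection period: counting 12 business days from Thursday, April 1, 2021 (Apr 2, Apr 5, Apr 6, Apr 7, …, Apr 15, Apr 16, Apr 19, skipping weekends) reaches Monday, April 19, 2021.
The last day of the notice period: 15 calendar days after April 19, 2021 is May 4, 2021.
Adding 90 calendar days to May 4, 2021 gives August 2, 2021, which is the last day of the response period.
The date disbursement becomes effective: August 2, 2021 + 5 days = August 7, 2021.

August 7, 2021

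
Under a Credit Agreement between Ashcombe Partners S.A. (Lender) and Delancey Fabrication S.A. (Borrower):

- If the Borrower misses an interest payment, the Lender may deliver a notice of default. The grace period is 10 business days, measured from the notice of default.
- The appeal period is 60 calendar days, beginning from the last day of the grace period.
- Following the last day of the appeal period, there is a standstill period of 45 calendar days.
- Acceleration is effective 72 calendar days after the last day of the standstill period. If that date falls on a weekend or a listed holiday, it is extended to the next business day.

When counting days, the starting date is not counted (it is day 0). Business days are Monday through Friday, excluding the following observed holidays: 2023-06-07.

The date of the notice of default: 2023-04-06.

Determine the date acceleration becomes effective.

2023-10-16

From Thursday, 2023-04-06, 10 business days (Apr 7, Apr 10, Apr 11, Apr 12, Apr 13, Apr 14, Apr 17, Apr 18, Apr 19, Apr 20, skipping weekends) brings us to Thursday, 2023-04-20, which is the last day of the grace period.
Adding 60 calendar days to 2023-04-20 gives 2023-06-19, which is the last day of the appeal period.
The last day of the standstill period: 2023-06-19 + 45 days = 2023-08-03.
The date acceleration becomes effective: 72 calendar days after 2023-08-03 is 2023-10-14. That falls on a Saturday, so it rolls to the next business day, Monday, 2023-10-16.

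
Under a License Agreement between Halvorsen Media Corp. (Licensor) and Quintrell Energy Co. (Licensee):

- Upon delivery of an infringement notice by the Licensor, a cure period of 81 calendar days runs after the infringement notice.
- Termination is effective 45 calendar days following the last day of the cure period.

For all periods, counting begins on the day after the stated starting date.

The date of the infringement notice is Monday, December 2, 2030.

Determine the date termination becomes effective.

Adding 81 calendar days to December 2, 2030 gives February 21, 2031, which is the last day of the cure period.
The date termination becomes effective: February 21, 2031 + 45 days = April 7, 2031.

April 7, 2031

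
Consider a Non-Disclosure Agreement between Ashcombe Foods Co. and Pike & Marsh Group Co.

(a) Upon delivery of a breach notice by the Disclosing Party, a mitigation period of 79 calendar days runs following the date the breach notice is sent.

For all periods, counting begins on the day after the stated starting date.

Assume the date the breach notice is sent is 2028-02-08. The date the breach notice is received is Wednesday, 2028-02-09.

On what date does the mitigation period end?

The last day of the mitigation period: 2028-02-08 + 79 days = 2028-04-27.

2028-04-27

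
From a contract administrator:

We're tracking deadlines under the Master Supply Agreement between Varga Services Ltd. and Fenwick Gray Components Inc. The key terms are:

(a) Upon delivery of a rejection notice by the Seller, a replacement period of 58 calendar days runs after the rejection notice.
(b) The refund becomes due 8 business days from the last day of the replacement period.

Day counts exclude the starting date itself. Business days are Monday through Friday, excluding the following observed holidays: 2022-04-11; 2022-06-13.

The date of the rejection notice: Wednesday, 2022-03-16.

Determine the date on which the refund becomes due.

2022-05-25

The last day of the replacement period: 58 calendar days after 2022-03-16 is 2022-05-13.
From Friday, 2022-05-13, 8 business days (May 16, May 17, May 18, May 19, May 20, May 23, May 24, May 25, skipping weekends) brings us to Wednesday, 2022-05-25, which is the date on which the refund becomes due.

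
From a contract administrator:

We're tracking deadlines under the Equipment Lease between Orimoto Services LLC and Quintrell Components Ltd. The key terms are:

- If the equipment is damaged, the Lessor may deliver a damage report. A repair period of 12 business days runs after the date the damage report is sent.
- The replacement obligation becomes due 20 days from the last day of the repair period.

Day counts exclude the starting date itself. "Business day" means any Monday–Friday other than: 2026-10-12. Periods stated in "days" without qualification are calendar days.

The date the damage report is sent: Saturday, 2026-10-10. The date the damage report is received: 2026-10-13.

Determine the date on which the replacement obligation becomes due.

2026-11-17

From Saturday, 2026-10-10, 12 business days (Oct 13, Oct 14, Oct 15, Oct 16, …, Oct 26, Oct 27, Oct 28, skipping weekends and the listed holiday on Oct 12) brings us to Wednesday, 2026-10-28, which is the last day of the repair period.
The date on which the replacement obligation becomes due: 20 calendar days after 2026-10-28 is 2026-11-17.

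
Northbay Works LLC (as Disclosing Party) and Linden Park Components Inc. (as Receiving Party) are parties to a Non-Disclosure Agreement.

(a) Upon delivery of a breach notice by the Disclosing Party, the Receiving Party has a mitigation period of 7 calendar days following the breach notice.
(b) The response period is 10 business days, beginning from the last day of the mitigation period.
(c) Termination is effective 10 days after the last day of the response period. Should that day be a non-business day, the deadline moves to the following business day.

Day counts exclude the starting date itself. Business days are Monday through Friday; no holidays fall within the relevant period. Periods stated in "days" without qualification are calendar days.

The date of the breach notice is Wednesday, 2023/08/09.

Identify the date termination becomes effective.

Adding 7 calendar days to 2023/08/09 gives 2023/08/16, which is the last day of the mitigation period.
The last day of the response period: counting 10 business days from Wednesday, 2023/08/16 (Aug 17, Aug 18, Aug 21, Aug 22, Aug 23, Aug 24, Aug 25, Aug 28, Aug 29, Aug 30, skipping weekends) reaches Wednesday, 2023/08/30.
The date termination becomes effective: 2023/08/30 + 10 days = 2023/09/09. That falls on a Saturday, so it rolls to the next business day, Monday, 2023/09/11.

2023/09/11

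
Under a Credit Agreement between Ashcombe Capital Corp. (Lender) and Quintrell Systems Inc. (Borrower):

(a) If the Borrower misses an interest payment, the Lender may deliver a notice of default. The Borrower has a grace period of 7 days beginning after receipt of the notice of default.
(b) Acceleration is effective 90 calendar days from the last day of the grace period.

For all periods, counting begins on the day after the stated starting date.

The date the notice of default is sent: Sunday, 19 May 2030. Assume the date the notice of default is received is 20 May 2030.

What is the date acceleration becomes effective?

The last day of the grace period: 7 calendar days after 20 May 2030 is 27 May 2030.
The date acceleration becomes effective: 27 May 2030 + 90 days = 25 August 2030.

25 August 2030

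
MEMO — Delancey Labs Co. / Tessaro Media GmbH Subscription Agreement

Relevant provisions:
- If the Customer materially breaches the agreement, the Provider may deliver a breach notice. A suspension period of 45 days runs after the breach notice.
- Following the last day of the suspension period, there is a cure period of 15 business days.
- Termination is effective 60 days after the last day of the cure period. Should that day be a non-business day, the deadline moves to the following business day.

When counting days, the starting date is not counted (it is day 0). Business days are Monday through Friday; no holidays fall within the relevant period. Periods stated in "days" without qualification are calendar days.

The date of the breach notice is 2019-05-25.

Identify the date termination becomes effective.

Adding 45 calendar days to 2019-05-25 gives 2019-07-09, which is the last day of the suspension period.
The last day of the cure period: 15 business days after Tuesday, 2019-07-09, skipping weekends — Jul 10, Jul 11, Jul 12, Jul 15, …, Jul 26, Jul 29, Jul 30 — lands on Tuesday, 2019-07-30.
Adding 60 calendar days to 2019-07-30 gives 2019-09-28, which is the date termination becomes effective. That falls on a Saturday, so it rolls to the next business day, Monday, 2019-09-30.

2019-09-30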